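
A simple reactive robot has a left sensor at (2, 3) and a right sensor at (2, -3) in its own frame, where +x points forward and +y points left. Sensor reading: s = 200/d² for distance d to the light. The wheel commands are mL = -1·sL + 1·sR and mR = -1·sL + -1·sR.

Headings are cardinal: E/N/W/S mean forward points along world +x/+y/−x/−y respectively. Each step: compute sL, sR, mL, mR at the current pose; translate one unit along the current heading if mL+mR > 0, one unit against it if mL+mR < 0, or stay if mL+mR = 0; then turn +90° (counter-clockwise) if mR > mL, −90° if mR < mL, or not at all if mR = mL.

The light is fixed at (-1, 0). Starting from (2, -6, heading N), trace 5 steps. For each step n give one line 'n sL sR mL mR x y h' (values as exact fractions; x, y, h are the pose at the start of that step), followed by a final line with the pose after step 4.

0 25/2 50/13 -225/26 -425/26 2 -6 N
1 200/41 8/5 -672/205 -1328/205 2 -7 E
2 100/53 100/41 1200/2173 -9400/2173 1 -7 S
3 200/81 200/9 1600/81 -2000/81 1 -6 W
4 25/2 50/13 -225/26 -425/26 2 -6 N
final 2 -7 E

n=0: pose=(2,-6,N); sL=25/2, sR=50/13; mL=-225/26, mR=-425/26; mL+mR=-25 → advance -1; mR−mL=-100/13 → turn -1·90°
n=1: pose=(2,-7,E); sL=200/41, sR=8/5; mL=-672/205, mR=-1328/205; mL+mR=-400/41 → advance -1; mR−mL=-16/5 → turn -1·90°
n=2: pose=(1,-7,S); sL=100/53, sR=100/41; mL=1200/2173, mR=-9400/2173; mL+mR=-200/53 → advance -1; mR−mL=-200/41 → turn -1·90°
n=3: pose=(1,-6,W); sL=200/81, sR=200/9; mL=1600/81, mR=-2000/81; mL+mR=-400/81 → advance -1; mR−mL=-400/9 → turn -1·90°
n=4: pose=(2,-6,N); sL=25/2, sR=50/13; mL=-225/26, mR=-425/26; mL+mR=-25 → advance -1; mR−mL=-100/13 → turn -1·90°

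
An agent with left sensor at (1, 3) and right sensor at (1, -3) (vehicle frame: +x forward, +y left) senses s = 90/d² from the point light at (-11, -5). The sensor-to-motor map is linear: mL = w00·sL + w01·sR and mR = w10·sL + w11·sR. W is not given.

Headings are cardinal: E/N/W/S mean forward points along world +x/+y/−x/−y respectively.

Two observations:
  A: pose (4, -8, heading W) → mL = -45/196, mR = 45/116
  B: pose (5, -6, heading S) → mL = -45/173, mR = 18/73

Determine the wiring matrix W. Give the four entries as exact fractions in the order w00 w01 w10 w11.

obs A: pose=(4,-8,W) → sL=45/116, sR=45/98, mL=-45/196, mR=45/116
obs B: pose=(5,-6,S) → sL=18/73, sR=90/173, mL=-45/173, mR=18/73
sensor matrix S = [[45/116, 45/98], [18/73, 90/173]]; det S = 3179655/35891618
solve [mL_A; mL_B] = S·[w00; w01] and [mR_A; mR_B] = S·[w10; w11]:
  w00 = 0, w01 = -1/2, w10 = 1, w11 = 0

0 -1/2 1 0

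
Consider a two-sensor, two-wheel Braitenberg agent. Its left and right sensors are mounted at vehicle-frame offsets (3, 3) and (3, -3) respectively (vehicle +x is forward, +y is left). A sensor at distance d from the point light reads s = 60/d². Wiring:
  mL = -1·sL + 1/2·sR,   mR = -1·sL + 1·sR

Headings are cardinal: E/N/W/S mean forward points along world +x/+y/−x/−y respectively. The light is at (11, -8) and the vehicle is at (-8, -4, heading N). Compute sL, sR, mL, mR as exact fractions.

60/533 12/61 -462/32513 2736/32513

left sensor world pos  = (-11, -1); dL² = 533
right sensor world pos = (-5, -1); dR² = 305
sL = 60/533 = 60/533
sR = 60/305 = 12/61
mL = -1·sL + 1/2·sR = -462/32513
mR = -1·sL + 1·sR = 2736/32513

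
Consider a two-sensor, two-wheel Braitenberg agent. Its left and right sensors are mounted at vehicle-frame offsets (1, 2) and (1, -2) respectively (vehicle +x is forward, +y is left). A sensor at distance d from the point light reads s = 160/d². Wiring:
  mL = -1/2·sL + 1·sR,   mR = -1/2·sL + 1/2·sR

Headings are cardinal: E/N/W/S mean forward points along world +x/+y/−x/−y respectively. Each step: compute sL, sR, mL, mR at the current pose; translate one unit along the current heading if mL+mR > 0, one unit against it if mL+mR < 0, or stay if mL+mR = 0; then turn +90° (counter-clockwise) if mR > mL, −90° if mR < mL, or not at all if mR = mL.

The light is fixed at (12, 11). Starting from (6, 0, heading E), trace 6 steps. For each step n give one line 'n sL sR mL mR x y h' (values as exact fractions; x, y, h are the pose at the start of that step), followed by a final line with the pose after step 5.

0 80/53 80/97 360/5141 -1760/5141 6 0 E
1 160/169 32/45 1808/7605 -896/7605 5 0 S
2 8/13 40/41 356/533 96/533 5 -1 W
3 160/221 160/157 22800/34697 5120/34697 4 -1 N
4 16/13 80/109 168/1417 -352/1417 4 0 E
5 160/193 32/53 1936/10229 -1152/10229 3 0 S
final 3 -1 W

n=0: pose=(6,0,E); sL=80/53, sR=80/97; mL=360/5141, mR=-1760/5141; mL+mR=-1400/5141 → advance -1; mR−mL=-40/97 → turn -1·90°
n=1: pose=(5,0,S); sL=160/169, sR=32/45; mL=1808/7605, mR=-896/7605; mL+mR=304/2535 → advance +1; mR−mL=-16/45 → turn -1·90°
n=2: pose=(5,-1,W); sL=8/13, sR=40/41; mL=356/533, mR=96/533; mL+mR=452/533 → advance +1; mR−mL=-20/41 → turn -1·90°
n=3: pose=(4,-1,N); sL=160/221, sR=160/157; mL=22800/34697, mR=5120/34697; mL+mR=27920/34697 → advance +1; mR−mL=-80/157 → turn -1·90°
n=4: pose=(4,0,E); sL=16/13, sR=80/109; mL=168/1417, mR=-352/1417; mL+mR=-184/1417 → advance -1; mR−mL=-40/109 → turn -1·90°
n=5: pose=(3,0,S); sL=160/193, sR=32/53; mL=1936/10229, mR=-1152/10229; mL+mR=784/10229 → advance +1; mR−mL=-16/53 → turn -1·90°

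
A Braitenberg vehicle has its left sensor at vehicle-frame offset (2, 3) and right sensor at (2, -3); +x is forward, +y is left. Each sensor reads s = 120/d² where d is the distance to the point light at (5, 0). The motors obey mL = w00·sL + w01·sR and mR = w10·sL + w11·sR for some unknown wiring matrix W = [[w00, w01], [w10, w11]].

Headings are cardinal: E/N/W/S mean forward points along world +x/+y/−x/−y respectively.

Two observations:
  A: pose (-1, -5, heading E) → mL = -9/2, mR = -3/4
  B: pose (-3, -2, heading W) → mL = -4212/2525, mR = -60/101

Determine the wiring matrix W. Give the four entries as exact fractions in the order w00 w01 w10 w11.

-1/2 -1 0 -1/2

obs A: pose=(-1,-5,E) → sL=6, sR=3/2, mL=-9/2, mR=-3/4
obs B: pose=(-3,-2,W) → sL=24/25, sR=120/101, mL=-4212/2525, mR=-60/101
sensor matrix S = [[6, 3/2], [24/25, 120/101]]; det S = 14364/2525
solve [mL_A; mL_B] = S·[w00; w01] and [mR_A; mR_B] = S·[w10; w11]:
  w00 = -1/2, w01 = -1, w10 = 0, w11 = -1/2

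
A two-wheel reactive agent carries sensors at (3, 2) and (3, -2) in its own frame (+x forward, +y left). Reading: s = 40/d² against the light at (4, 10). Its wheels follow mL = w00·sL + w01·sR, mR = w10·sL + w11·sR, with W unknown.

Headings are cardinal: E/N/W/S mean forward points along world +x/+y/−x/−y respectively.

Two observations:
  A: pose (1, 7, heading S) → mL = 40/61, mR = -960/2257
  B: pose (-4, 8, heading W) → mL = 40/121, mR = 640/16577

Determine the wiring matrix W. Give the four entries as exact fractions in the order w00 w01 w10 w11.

obs A: pose=(1,7,S) → sL=40/37, sR=40/61, mL=40/61, mR=-960/2257
obs B: pose=(-4,8,W) → sL=40/137, sR=40/121, mL=40/121, mR=640/16577
sensor matrix S = [[40/37, 40/61], [40/137, 40/121]]; det S = 6208000/37414289
solve [mL_A; mL_B] = S·[w00; w01] and [mR_A; mR_B] = S·[w10; w11]:
  w00 = 0, w01 = 1, w10 = -1, w11 = 1

0 1 -1 1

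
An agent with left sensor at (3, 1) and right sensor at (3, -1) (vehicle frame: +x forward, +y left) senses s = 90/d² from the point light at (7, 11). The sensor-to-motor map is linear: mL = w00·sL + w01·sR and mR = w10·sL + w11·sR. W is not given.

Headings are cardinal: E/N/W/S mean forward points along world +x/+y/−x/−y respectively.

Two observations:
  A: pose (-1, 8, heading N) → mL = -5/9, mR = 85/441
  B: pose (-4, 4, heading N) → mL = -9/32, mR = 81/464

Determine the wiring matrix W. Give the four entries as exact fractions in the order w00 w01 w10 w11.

-1/2 0 1 -1/2

obs A: pose=(-1,8,N) → sL=10/9, sR=90/49, mL=-5/9, mR=85/441
obs B: pose=(-4,4,N) → sL=9/16, sR=45/58, mL=-9/32, mR=81/464
sensor matrix S = [[10/9, 90/49], [9/16, 45/58]]; det S = -1945/11368
solve [mL_A; mL_B] = S·[w00; w01] and [mR_A; mR_B] = S·[w10; w11]:
  w00 = -1/2, w01 = 0, w10 = 1, w11 = -1/2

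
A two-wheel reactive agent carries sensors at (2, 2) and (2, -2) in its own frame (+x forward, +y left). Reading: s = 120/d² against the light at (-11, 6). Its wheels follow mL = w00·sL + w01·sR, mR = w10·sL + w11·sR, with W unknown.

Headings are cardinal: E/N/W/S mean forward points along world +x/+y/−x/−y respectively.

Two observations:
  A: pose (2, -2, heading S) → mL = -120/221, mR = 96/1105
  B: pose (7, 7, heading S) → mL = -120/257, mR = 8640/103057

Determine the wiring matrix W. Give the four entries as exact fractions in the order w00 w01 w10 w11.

0 -1 -1/2 1/2

obs A: pose=(2,-2,S) → sL=24/65, sR=120/221, mL=-120/221, mR=96/1105
obs B: pose=(7,7,S) → sL=120/401, sR=120/257, mL=-120/257, mR=8640/103057
sensor matrix S = [[24/65, 120/221], [120/401, 120/257]]; det S = 225792/22775597
solve [mL_A; mL_B] = S·[w00; w01] and [mR_A; mR_B] = S·[w10; w11]:
  w00 = 0, w01 = -1, w10 = -1/2, w11 = 1/2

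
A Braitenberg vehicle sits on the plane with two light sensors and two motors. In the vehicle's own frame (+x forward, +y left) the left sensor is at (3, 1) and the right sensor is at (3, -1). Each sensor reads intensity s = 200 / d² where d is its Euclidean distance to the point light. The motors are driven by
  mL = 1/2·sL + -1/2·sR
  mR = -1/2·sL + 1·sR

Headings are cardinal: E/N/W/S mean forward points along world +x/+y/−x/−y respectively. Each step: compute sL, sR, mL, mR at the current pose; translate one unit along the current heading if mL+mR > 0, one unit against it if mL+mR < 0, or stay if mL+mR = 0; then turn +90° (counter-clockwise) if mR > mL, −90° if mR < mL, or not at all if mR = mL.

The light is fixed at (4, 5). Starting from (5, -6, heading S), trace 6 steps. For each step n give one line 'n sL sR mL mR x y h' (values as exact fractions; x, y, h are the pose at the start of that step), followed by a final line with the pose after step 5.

0 1 50/49 -1/98 51/98 5 -6 S
1 200/137 40/37 960/5069 1780/5069 5 -7 E
2 100/41 20/9 40/369 370/369 6 -7 N
3 40/29 200/101 -880/2929 3780/2929 6 -6 W
4 1 50/49 -1/98 51/98 5 -6 S
5 200/137 40/37 960/5069 1780/5069 5 -7 E
final 6 -7 N

n=0: pose=(5,-6,S); sL=1, sR=50/49; mL=-1/98, mR=51/98; mL+mR=25/49 → advance +1; mR−mL=26/49 → turn +1·90°
n=1: pose=(5,-7,E); sL=200/137, sR=40/37; mL=960/5069, mR=1780/5069; mL+mR=20/37 → advance +1; mR−mL=820/5069 → turn +1·90°
n=2: pose=(6,-7,N); sL=100/41, sR=20/9; mL=40/369, mR=370/369; mL+mR=10/9 → advance +1; mR−mL=110/123 → turn +1·90°
n=3: pose=(6,-6,W); sL=40/29, sR=200/101; mL=-880/2929, mR=3780/2929; mL+mR=100/101 → advance +1; mR−mL=4660/2929 → turn +1·90°
n=4: pose=(5,-6,S); sL=1, sR=50/49; mL=-1/98, mR=51/98; mL+mR=25/49 → advance +1; mR−mL=26/49 → turn +1·90°
n=5: pose=(5,-7,E); sL=200/137, sR=40/37; mL=960/5069, mR=1780/5069; mL+mR=20/37 → advance +1; mR−mL=820/5069 → turn +1·90°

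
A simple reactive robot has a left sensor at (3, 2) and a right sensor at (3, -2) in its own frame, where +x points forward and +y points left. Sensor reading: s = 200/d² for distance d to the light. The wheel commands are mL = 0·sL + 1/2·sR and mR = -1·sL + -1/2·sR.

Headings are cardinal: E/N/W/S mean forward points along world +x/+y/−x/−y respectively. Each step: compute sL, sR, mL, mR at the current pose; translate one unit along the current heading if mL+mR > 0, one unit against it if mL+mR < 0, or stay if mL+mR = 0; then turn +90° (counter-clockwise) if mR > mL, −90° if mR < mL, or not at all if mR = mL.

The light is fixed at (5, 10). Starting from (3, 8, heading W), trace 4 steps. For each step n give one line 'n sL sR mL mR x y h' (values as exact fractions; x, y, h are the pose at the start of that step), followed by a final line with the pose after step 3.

n=0: pose=(3,8,W); sL=200/41, sR=8; mL=4, mR=-364/41; mL+mR=-200/41 → advance -1; mR−mL=-528/41 → turn -1·90°
n=1: pose=(4,8,N); sL=20, sR=100; mL=50, mR=-70; mL+mR=-20 → advance -1; mR−mL=-120 → turn -1·90°
n=2: pose=(4,7,E); sL=40, sR=200/29; mL=100/29, mR=-1260/29; mL+mR=-40 → advance -1; mR−mL=-1360/29 → turn -1·90°
n=3: pose=(3,7,S); sL=50/9, sR=50/13; mL=25/13, mR=-875/117; mL+mR=-50/9 → advance -1; mR−mL=-1100/117 → turn -1·90°

0 200/41 8 4 -364/41 3 8 W
1 20 100 50 -70 4 8 N
2 40 200/29 100/29 -1260/29 4 7 E
3 50/9 50/13 25/13 -875/117 3 7 S
final 3 8 W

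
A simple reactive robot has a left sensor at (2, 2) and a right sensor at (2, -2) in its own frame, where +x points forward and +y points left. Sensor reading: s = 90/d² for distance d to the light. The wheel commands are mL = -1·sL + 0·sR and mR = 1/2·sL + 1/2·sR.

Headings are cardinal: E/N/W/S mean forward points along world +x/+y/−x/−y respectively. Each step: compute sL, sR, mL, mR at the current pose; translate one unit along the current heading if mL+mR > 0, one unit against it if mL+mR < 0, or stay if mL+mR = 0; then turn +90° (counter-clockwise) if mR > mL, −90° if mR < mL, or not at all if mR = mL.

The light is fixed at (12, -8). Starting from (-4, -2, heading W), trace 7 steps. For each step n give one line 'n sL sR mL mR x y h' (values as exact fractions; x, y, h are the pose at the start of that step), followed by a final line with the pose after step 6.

n=0: pose=(-4,-2,W); sL=9/34, sR=45/194; mL=-9/34, mR=819/3298; mL+mR=-27/1649 → advance -1; mR−mL=846/1649 → turn +1·90°
n=1: pose=(-3,-2,S); sL=18/37, sR=18/61; mL=-18/37, mR=882/2257; mL+mR=-216/2257 → advance -1; mR−mL=1980/2257 → turn +1·90°
n=2: pose=(-3,-1,E); sL=9/25, sR=45/97; mL=-9/25, mR=999/2425; mL+mR=126/2425 → advance +1; mR−mL=1872/2425 → turn +1·90°
n=3: pose=(-2,-1,N); sL=90/337, sR=2/5; mL=-90/337, mR=562/1685; mL+mR=112/1685 → advance +1; mR−mL=1012/1685 → turn +1·90°
n=4: pose=(-2,0,W); sL=45/146, sR=45/178; mL=-45/146, mR=3645/12994; mL+mR=-180/6497 → advance -1; mR−mL=3825/6497 → turn +1·90°
n=5: pose=(-1,0,S); sL=90/157, sR=10/29; mL=-90/157, mR=2090/4553; mL+mR=-520/4553 → advance -1; mR−mL=4700/4553 → turn +1·90°
n=6: pose=(-1,1,E); sL=45/121, sR=9/17; mL=-45/121, mR=927/2057; mL+mR=162/2057 → advance +1; mR−mL=1692/2057 → turn +1·90°

0 9/34 45/194 -9/34 819/3298 -4 -2 W
1 18/37 18/61 -18/37 882/2257 -3 -2 S
2 9/25 45/97 -9/25 999/2425 -3 -1 E
3 90/337 2/5 -90/337 562/1685 -2 -1 N
4 45/146 45/178 -45/146 3645/12994 -2 0 W
5 90/157 10/29 -90/157 2090/4553 -1 0 S
6 45/121 9/17 -45/121 927/2057 -1 1 E
final 0 1 N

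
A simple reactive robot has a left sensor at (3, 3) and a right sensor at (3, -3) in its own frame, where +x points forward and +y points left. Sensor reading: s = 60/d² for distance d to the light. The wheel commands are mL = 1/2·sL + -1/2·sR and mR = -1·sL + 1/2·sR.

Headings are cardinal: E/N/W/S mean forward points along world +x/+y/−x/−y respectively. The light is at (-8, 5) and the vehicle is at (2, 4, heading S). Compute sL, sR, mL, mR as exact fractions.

left sensor world pos  = (5, 1); dL² = 185
right sensor world pos = (-1, 1); dR² = 65
sL = 60/185 = 12/37
sR = 60/65 = 12/13
mL = 1/2·sL + -1/2·sR = -144/481
mR = -1·sL + 1/2·sR = 66/481

12/37 12/13 -144/481 66/481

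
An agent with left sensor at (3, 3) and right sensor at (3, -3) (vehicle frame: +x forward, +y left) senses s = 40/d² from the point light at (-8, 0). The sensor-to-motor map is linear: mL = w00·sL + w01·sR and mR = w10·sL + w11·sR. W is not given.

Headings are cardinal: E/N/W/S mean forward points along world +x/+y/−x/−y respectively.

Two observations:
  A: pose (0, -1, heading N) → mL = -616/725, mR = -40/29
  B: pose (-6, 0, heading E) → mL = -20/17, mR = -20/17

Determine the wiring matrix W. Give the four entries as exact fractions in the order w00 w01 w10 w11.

obs A: pose=(0,-1,N) → sL=40/29, sR=8/25, mL=-616/725, mR=-40/29
obs B: pose=(-6,0,E) → sL=20/17, sR=20/17, mL=-20/17, mR=-20/17
sensor matrix S = [[40/29, 8/25], [20/17, 20/17]]; det S = 3072/2465
solve [mL_A; mL_B] = S·[w00; w01] and [mR_A; mR_B] = S·[w10; w11]:
  w00 = -1/2, w01 = -1/2, w10 = -1, w11 = 0

-1/2 -1/2 -1 0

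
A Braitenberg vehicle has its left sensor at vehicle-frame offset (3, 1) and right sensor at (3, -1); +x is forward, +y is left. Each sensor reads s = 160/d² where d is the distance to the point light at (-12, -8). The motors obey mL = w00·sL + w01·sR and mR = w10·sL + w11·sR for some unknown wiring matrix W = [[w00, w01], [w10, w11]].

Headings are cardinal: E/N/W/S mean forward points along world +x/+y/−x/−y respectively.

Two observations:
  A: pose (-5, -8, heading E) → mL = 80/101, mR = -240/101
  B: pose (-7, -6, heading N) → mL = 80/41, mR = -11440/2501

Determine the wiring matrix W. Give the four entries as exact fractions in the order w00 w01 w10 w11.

1/2 0 -1/2 -1

obs A: pose=(-5,-8,E) → sL=160/101, sR=160/101, mL=80/101, mR=-240/101
obs B: pose=(-7,-6,N) → sL=160/41, sR=160/61, mL=80/41, mR=-11440/2501
sensor matrix S = [[160/101, 160/101], [160/41, 160/61]]; det S = -512000/252601
solve [mL_A; mL_B] = S·[w00; w01] and [mR_A; mR_B] = S·[w10; w11]:
  w00 = 1/2, w01 = 0, w10 = -1/2, w11 = -1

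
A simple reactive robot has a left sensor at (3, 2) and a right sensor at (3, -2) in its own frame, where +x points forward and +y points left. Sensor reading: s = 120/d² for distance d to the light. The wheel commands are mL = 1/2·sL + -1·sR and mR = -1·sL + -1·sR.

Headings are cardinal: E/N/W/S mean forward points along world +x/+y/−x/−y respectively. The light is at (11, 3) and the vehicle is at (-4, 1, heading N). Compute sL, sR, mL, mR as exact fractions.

12/29 12/17 -246/493 -552/493

left sensor world pos  = (-6, 4); dL² = 290
right sensor world pos = (-2, 4); dR² = 170
sL = 120/290 = 12/29
sR = 120/170 = 12/17
mL = 1/2·sL + -1·sR = -246/493
mR = -1·sL + -1·sR = -552/493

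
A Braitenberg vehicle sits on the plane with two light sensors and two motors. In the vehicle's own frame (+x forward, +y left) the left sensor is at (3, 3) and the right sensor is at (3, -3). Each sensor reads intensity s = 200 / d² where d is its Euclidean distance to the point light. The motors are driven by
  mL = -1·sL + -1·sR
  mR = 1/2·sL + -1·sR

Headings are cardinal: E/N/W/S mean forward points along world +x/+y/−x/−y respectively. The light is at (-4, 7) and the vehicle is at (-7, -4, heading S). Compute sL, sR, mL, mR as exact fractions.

50/49 25/29 -2675/1421 -500/1421

left sensor world pos  = (-4, -7); dL² = 196
right sensor world pos = (-10, -7); dR² = 232
sL = 200/196 = 50/49
sR = 200/232 = 25/29
mL = -1·sL + -1·sR = -2675/1421
mR = 1/2·sL + -1·sR = -500/1421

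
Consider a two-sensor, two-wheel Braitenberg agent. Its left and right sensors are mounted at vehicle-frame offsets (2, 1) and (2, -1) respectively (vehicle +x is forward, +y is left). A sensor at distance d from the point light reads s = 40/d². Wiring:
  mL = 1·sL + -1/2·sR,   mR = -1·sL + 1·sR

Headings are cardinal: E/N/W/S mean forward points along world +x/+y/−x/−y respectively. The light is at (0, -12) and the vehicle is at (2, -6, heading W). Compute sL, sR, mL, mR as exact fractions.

8/5 40/49 292/245 -192/245

left sensor world pos  = (0, -7); dL² = 25
right sensor world pos = (0, -5); dR² = 49
sL = 40/25 = 8/5
sR = 40/49 = 40/49
mL = 1·sL + -1/2·sR = 292/245
mR = -1·sL + 1·sR = -192/245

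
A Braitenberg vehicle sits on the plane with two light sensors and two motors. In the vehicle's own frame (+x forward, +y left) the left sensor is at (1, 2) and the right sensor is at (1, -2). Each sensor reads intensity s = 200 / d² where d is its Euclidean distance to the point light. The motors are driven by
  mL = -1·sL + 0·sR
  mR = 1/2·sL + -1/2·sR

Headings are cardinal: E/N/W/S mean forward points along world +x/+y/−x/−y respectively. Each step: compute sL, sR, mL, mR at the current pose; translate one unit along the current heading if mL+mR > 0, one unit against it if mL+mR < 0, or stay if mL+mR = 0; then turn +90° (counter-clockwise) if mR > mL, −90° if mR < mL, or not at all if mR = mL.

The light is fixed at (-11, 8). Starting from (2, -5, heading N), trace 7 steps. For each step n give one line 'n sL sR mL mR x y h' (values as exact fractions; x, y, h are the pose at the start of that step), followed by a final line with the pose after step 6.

n=0: pose=(2,-5,N); sL=40/53, sR=200/369; mL=-40/53, mR=2080/19557; mL+mR=-12680/19557 → advance -1; mR−mL=16840/19557 → turn +1·90°
n=1: pose=(2,-6,W); sL=1/2, sR=25/36; mL=-1/2, mR=-7/72; mL+mR=-43/72 → advance -1; mR−mL=29/72 → turn +1·90°
n=2: pose=(3,-6,S); sL=200/481, sR=200/369; mL=-200/481, mR=-11200/177489; mL+mR=-85000/177489 → advance -1; mR−mL=62600/177489 → turn +1·90°
n=3: pose=(3,-5,E); sL=100/173, sR=4/9; mL=-100/173, mR=104/1557; mL+mR=-796/1557 → advance -1; mR−mL=1004/1557 → turn +1·90°
n=4: pose=(2,-5,N); sL=40/53, sR=200/369; mL=-40/53, mR=2080/19557; mL+mR=-12680/19557 → advance -1; mR−mL=16840/19557 → turn +1·90°
n=5: pose=(2,-6,W); sL=1/2, sR=25/36; mL=-1/2, mR=-7/72; mL+mR=-43/72 → advance -1; mR−mL=29/72 → turn +1·90°
n=6: pose=(3,-6,S); sL=200/481, sR=200/369; mL=-200/481, mR=-11200/177489; mL+mR=-85000/177489 → advance -1; mR−mL=62600/177489 → turn +1·90°

0 40/53 200/369 -40/53 2080/19557 2 -5 N
1 1/2 25/36 -1/2 -7/72 2 -6 W
2 200/481 200/369 -200/481 -11200/177489 3 -6 S
3 100/173 4/9 -100/173 104/1557 3 -5 E
4 40/53 200/369 -40/53 2080/19557 2 -5 N
5 1/2 25/36 -1/2 -7/72 2 -6 W
6 200/481 200/369 -200/481 -11200/177489 3 -6 S
final 3 -5 E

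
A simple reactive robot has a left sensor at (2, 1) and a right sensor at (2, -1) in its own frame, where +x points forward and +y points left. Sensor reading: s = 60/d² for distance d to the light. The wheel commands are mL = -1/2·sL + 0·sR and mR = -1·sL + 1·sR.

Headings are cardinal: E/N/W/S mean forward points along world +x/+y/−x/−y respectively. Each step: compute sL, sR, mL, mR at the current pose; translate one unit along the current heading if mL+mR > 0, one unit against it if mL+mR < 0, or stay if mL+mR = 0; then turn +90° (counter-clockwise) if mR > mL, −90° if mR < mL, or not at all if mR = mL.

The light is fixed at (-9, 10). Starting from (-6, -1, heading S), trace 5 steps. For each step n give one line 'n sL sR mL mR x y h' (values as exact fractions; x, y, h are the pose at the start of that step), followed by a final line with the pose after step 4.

0 12/37 60/173 -6/37 144/6401 -6 -1 S
1 30/53 30/73 -15/53 -600/3869 -6 0 E
2 12/13 60/73 -6/13 -96/949 -7 0 N
3 5/12 3/5 -5/24 11/60 -7 -1 W
4 12/37 60/173 -6/37 144/6401 -6 -1 S
final -6 0 E

n=0: pose=(-6,-1,S); sL=12/37, sR=60/173; mL=-6/37, mR=144/6401; mL+mR=-894/6401 → advance -1; mR−mL=1182/6401 → turn +1·90°
n=1: pose=(-6,0,E); sL=30/53, sR=30/73; mL=-15/53, mR=-600/3869; mL+mR=-1695/3869 → advance -1; mR−mL=495/3869 → turn +1·90°
n=2: pose=(-7,0,N); sL=12/13, sR=60/73; mL=-6/13, mR=-96/949; mL+mR=-534/949 → advance -1; mR−mL=342/949 → turn +1·90°
n=3: pose=(-7,-1,W); sL=5/12, sR=3/5; mL=-5/24, mR=11/60; mL+mR=-1/40 → advance -1; mR−mL=47/120 → turn +1·90°
n=4: pose=(-6,-1,S); sL=12/37, sR=60/173; mL=-6/37, mR=144/6401; mL+mR=-894/6401 → advance -1; mR−mL=1182/6401 → turn +1·90°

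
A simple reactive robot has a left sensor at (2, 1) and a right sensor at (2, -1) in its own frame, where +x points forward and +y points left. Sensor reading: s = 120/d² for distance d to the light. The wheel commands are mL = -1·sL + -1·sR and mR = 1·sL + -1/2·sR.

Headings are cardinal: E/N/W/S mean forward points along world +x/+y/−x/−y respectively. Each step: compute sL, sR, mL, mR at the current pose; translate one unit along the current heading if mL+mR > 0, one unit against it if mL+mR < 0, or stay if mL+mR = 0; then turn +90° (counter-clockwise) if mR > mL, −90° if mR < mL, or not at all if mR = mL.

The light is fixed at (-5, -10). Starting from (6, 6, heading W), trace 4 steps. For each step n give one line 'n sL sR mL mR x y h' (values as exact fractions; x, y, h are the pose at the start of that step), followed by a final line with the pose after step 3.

0 20/51 12/37 -1352/1887 434/1887 6 6 W
1 24/73 120/317 -16368/23141 3228/23141 7 6 S
2 3/13 30/113 -729/1469 144/1469 7 7 E
3 120/461 24/101 -23184/46561 6588/46561 6 7 N
final 6 6 W

n=0: pose=(6,6,W); sL=20/51, sR=12/37; mL=-1352/1887, mR=434/1887; mL+mR=-18/37 → advance -1; mR−mL=1786/1887 → turn +1·90°
n=1: pose=(7,6,S); sL=24/73, sR=120/317; mL=-16368/23141, mR=3228/23141; mL+mR=-180/317 → advance -1; mR−mL=19596/23141 → turn +1·90°
n=2: pose=(7,7,E); sL=3/13, sR=30/113; mL=-729/1469, mR=144/1469; mL+mR=-45/113 → advance -1; mR−mL=873/1469 → turn +1·90°
n=3: pose=(6,7,N); sL=120/461, sR=24/101; mL=-23184/46561, mR=6588/46561; mL+mR=-36/101 → advance -1; mR−mL=29772/46561 → turn +1·90°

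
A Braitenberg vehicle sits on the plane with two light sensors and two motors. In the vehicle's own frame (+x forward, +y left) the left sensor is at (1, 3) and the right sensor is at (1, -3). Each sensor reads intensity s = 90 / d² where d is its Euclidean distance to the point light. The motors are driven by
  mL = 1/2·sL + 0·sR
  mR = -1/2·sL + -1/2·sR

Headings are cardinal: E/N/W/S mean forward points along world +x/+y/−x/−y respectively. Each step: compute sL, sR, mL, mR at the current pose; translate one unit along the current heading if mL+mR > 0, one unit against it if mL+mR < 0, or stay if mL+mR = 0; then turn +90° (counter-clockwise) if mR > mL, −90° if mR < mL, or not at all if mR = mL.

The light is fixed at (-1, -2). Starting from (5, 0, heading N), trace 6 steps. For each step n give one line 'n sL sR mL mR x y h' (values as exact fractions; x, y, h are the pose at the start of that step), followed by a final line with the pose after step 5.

0 5 1 5/2 -3 5 0 N
1 18/13 90/53 9/13 -1062/689 5 -1 E
2 45/32 45/2 45/64 -765/64 4 -1 S
3 90/17 90/41 45/17 -2610/697 4 0 W
4 5 1 5/2 -3 5 0 N
5 18/13 90/53 9/13 -1062/689 5 -1 E
final 4 -1 S

n=0: pose=(5,0,N); sL=5, sR=1; mL=5/2, mR=-3; mL+mR=-1/2 → advance -1; mR−mL=-11/2 → turn -1·90°
n=1: pose=(5,-1,E); sL=18/13, sR=90/53; mL=9/13, mR=-1062/689; mL+mR=-45/53 → advance -1; mR−mL=-1539/689 → turn -1·90°
n=2: pose=(4,-1,S); sL=45/32, sR=45/2; mL=45/64, mR=-765/64; mL+mR=-45/4 → advance -1; mR−mL=-405/32 → turn -1·90°
n=3: pose=(4,0,W); sL=90/17, sR=90/41; mL=45/17, mR=-2610/697; mL+mR=-45/41 → advance -1; mR−mL=-4455/697 → turn -1·90°
n=4: pose=(5,0,N); sL=5, sR=1; mL=5/2, mR=-3; mL+mR=-1/2 → advance -1; mR−mL=-11/2 → turn -1·90°
n=5: pose=(5,-1,E); sL=18/13, sR=90/53; mL=9/13, mR=-1062/689; mL+mR=-45/53 → advance -1; mR−mL=-1539/689 → turn -1·90°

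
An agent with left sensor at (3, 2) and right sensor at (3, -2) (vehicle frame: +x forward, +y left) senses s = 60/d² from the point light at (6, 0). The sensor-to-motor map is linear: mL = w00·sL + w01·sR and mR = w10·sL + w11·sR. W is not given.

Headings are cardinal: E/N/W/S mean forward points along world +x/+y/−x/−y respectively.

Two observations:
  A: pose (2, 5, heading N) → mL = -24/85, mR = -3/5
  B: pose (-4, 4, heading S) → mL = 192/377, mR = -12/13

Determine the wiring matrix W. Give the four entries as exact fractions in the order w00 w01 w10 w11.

1 -1 -1 0

obs A: pose=(2,5,N) → sL=3/5, sR=15/17, mL=-24/85, mR=-3/5
obs B: pose=(-4,4,S) → sL=12/13, sR=12/29, mL=192/377, mR=-12/13
sensor matrix S = [[3/5, 15/17], [12/13, 12/29]]; det S = -18144/32045
solve [mL_A; mL_B] = S·[w00; w01] and [mR_A; mR_B] = S·[w10; w11]:
  w00 = 1, w01 = -1, w10 = -1, w11 = 0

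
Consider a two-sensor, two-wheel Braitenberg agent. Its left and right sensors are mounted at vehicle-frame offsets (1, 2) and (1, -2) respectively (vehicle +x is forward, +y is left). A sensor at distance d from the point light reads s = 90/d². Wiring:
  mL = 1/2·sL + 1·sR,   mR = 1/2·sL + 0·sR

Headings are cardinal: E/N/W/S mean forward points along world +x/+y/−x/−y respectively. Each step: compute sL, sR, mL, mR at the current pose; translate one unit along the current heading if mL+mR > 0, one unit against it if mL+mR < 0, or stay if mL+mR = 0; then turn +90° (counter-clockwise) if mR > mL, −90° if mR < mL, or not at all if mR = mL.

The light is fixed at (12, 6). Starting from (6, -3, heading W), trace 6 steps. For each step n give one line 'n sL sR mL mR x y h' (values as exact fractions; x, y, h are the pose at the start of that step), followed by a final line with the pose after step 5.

n=0: pose=(6,-3,W); sL=9/17, sR=45/49; mL=1971/1666, mR=9/34; mL+mR=1206/833 → advance +1; mR−mL=-45/49 → turn -1·90°
n=1: pose=(5,-3,N); sL=18/29, sR=90/89; mL=3411/2581, mR=9/29; mL+mR=4212/2581 → advance +1; mR−mL=-90/89 → turn -1·90°
n=2: pose=(5,-2,E); sL=5/4, sR=45/68; mL=175/136, mR=5/8; mL+mR=65/34 → advance +1; mR−mL=-45/68 → turn -1·90°
n=3: pose=(6,-2,S); sL=90/97, sR=18/29; mL=3051/2813, mR=45/97; mL+mR=4356/2813 → advance +1; mR−mL=-18/29 → turn -1·90°
n=4: pose=(6,-3,W); sL=9/17, sR=45/49; mL=1971/1666, mR=9/34; mL+mR=1206/833 → advance +1; mR−mL=-45/49 → turn -1·90°
n=5: pose=(5,-3,N); sL=18/29, sR=90/89; mL=3411/2581, mR=9/29; mL+mR=4212/2581 → advance +1; mR−mL=-90/89 → turn -1·90°

0 9/17 45/49 1971/1666 9/34 6 -3 W
1 18/29 90/89 3411/2581 9/29 5 -3 N
2 5/4 45/68 175/136 5/8 5 -2 E
3 90/97 18/29 3051/2813 45/97 6 -2 S
4 9/17 45/49 1971/1666 9/34 6 -3 W
5 18/29 90/89 3411/2581 9/29 5 -3 N
final 5 -2 E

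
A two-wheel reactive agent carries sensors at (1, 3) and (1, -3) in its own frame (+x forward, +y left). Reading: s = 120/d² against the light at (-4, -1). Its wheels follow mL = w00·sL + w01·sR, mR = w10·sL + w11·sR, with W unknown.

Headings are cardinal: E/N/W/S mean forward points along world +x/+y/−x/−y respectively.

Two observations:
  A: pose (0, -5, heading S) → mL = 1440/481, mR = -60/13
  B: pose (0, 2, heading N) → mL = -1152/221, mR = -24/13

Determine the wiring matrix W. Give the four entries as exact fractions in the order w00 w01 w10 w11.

-1 1 0 -1

obs A: pose=(0,-5,S) → sL=60/37, sR=60/13, mL=1440/481, mR=-60/13
obs B: pose=(0,2,N) → sL=120/17, sR=24/13, mL=-1152/221, mR=-24/13
sensor matrix S = [[60/37, 60/13], [120/17, 24/13]]; det S = -241920/8177
solve [mL_A; mL_B] = S·[w00; w01] and [mR_A; mR_B] = S·[w10; w11]:
  w00 = -1, w01 = 1, w10 = 0, w11 = -1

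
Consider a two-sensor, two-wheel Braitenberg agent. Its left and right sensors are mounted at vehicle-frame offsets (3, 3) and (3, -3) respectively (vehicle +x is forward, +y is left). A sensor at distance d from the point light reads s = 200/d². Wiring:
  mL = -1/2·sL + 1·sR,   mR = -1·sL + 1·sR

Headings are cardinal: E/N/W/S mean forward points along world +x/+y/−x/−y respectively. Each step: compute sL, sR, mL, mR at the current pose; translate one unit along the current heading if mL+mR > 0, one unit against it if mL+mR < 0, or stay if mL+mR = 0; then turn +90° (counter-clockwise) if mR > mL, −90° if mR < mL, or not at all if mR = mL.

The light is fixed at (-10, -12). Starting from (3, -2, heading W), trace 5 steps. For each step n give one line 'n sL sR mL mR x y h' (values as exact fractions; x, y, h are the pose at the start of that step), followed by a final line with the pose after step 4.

n=0: pose=(3,-2,W); sL=200/149, sR=200/269; mL=2900/40081, mR=-24000/40081; mL+mR=-21100/40081 → advance -1; mR−mL=-100/149 → turn -1·90°
n=1: pose=(4,-2,N); sL=20/29, sR=100/229; mL=610/6641, mR=-1680/6641; mL+mR=-1070/6641 → advance -1; mR−mL=-10/29 → turn -1·90°
n=2: pose=(4,-3,E); sL=200/433, sR=8/13; mL=2164/5629, mR=864/5629; mL+mR=3028/5629 → advance +1; mR−mL=-100/433 → turn -1·90°
n=3: pose=(5,-3,S); sL=5/9, sR=10/9; mL=5/6, mR=5/9; mL+mR=25/18 → advance +1; mR−mL=-5/18 → turn -1·90°
n=4: pose=(5,-4,W); sL=200/169, sR=40/53; mL=1460/8957, mR=-3840/8957; mL+mR=-2380/8957 → advance -1; mR−mL=-100/169 → turn -1·90°

0 200/149 200/269 2900/40081 -24000/40081 3 -2 W
1 20/29 100/229 610/6641 -1680/6641 4 -2 N
2 200/433 8/13 2164/5629 864/5629 4 -3 E
3 5/9 10/9 5/6 5/9 5 -3 S
4 200/169 40/53 1460/8957 -3840/8957 5 -4 W
final 6 -4 N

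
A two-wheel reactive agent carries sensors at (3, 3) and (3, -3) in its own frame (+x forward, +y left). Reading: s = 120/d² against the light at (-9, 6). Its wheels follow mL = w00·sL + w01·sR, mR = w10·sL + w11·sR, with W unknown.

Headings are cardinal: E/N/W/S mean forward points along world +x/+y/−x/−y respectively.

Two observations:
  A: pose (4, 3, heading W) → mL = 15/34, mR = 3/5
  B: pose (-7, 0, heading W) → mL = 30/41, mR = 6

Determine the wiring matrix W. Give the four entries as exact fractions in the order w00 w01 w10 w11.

1/2 0 0 1/2

obs A: pose=(4,3,W) → sL=15/17, sR=6/5, mL=15/34, mR=3/5
obs B: pose=(-7,0,W) → sL=60/41, sR=12, mL=30/41, mR=6
sensor matrix S = [[15/17, 6/5], [60/41, 12]]; det S = 6156/697
solve [mL_A; mL_B] = S·[w00; w01] and [mR_A; mR_B] = S·[w10; w11]:
  w00 = 1/2, w01 = 0, w10 = 0, w11 = 1/2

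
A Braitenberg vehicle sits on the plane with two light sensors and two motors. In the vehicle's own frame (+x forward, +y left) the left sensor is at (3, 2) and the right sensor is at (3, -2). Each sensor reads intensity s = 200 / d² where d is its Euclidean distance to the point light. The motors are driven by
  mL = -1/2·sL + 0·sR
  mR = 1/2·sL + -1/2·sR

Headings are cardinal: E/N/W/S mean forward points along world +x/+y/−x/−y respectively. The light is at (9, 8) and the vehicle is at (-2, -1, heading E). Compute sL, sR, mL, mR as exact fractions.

left sensor world pos  = (1, 1); dL² = 113
right sensor world pos = (1, -3); dR² = 185
sL = 200/113 = 200/113
sR = 200/185 = 40/37
mL = -1/2·sL + 0·sR = -100/113
mR = 1/2·sL + -1/2·sR = 1440/4181

200/113 40/37 -100/113 1440/4181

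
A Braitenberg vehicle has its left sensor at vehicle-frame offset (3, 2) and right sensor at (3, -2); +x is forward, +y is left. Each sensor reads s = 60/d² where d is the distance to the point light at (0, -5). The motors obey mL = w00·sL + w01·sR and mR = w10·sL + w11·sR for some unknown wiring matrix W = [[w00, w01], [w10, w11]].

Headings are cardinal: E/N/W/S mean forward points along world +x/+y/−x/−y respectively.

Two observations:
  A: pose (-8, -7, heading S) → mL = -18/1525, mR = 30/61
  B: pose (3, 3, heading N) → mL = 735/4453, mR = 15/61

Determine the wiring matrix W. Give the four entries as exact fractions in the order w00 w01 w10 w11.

obs A: pose=(-8,-7,S) → sL=60/61, sR=12/25, mL=-18/1525, mR=30/61
obs B: pose=(3,3,N) → sL=30/61, sR=30/73, mL=735/4453, mR=15/61
sensor matrix S = [[60/61, 12/25], [30/61, 30/73]]; det S = 3744/22265
solve [mL_A; mL_B] = S·[w00; w01] and [mR_A; mR_B] = S·[w10; w11]:
  w00 = -1/2, w01 = 1, w10 = 1/2, w11 = 0

-1/2 1 1/2 0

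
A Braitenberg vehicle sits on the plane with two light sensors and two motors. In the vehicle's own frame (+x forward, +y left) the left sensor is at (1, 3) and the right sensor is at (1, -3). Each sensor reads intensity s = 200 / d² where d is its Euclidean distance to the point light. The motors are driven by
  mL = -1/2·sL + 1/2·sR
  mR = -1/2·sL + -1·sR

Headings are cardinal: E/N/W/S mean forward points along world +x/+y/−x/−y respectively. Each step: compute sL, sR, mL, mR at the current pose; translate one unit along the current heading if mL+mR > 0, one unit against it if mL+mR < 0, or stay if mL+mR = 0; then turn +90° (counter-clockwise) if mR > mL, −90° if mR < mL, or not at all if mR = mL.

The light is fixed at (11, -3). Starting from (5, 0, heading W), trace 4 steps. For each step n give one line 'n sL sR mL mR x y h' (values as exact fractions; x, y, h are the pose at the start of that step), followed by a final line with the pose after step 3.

n=0: pose=(5,0,W); sL=200/49, sR=40/17; mL=-720/833, mR=-3660/833; mL+mR=-4380/833 → advance -1; mR−mL=-60/17 → turn -1·90°
n=1: pose=(6,0,N); sL=5/2, sR=10; mL=15/4, mR=-45/4; mL+mR=-15/2 → advance -1; mR−mL=-15 → turn -1·90°
n=2: pose=(6,-1,E); sL=200/41, sR=200/17; mL=2400/697, mR=-9900/697; mL+mR=-7500/697 → advance -1; mR−mL=-300/17 → turn -1·90°
n=3: pose=(5,-1,S); sL=20, sR=100/41; mL=-360/41, mR=-510/41; mL+mR=-870/41 → advance -1; mR−mL=-150/41 → turn -1·90°

0 200/49 40/17 -720/833 -3660/833 5 0 W
1 5/2 10 15/4 -45/4 6 0 N
2 200/41 200/17 2400/697 -9900/697 6 -1 E
3 20 100/41 -360/41 -510/41 5 -1 S
final 5 0 W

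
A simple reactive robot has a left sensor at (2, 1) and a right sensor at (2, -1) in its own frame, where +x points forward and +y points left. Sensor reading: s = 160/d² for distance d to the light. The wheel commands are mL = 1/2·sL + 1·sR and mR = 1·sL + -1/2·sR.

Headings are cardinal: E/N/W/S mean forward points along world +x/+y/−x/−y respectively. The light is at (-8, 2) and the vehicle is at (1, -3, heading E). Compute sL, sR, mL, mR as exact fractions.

left sensor world pos  = (3, -2); dL² = 137
right sensor world pos = (3, -4); dR² = 157
sL = 160/137 = 160/137
sR = 160/157 = 160/157
mL = 1/2·sL + 1·sR = 34480/21509
mR = 1·sL + -1/2·sR = 14160/21509

160/137 160/157 34480/21509 14160/21509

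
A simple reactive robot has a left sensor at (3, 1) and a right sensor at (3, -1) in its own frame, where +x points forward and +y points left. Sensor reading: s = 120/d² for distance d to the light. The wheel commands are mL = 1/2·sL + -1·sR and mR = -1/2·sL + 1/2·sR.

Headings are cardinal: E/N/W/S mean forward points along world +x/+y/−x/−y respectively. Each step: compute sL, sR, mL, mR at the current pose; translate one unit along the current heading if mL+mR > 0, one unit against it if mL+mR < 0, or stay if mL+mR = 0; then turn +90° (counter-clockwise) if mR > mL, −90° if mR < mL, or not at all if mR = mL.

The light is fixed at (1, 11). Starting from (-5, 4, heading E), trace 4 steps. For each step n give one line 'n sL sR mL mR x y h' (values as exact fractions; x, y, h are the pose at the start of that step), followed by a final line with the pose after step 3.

0 8/3 120/73 -68/219 -112/219 -5 4 E
1 15/17 30/41 -405/1394 -105/1394 -6 4 S
2 120/41 24/13 -204/533 -288/533 -6 5 E
3 12/13 20/27 -98/351 -32/351 -7 5 S
final -7 6 E

n=0: pose=(-5,4,E); sL=8/3, sR=120/73; mL=-68/219, mR=-112/219; mL+mR=-60/73 → advance -1; mR−mL=-44/219 → turn -1·90°
n=1: pose=(-6,4,S); sL=15/17, sR=30/41; mL=-405/1394, mR=-105/1394; mL+mR=-15/41 → advance -1; mR−mL=150/697 → turn +1·90°
n=2: pose=(-6,5,E); sL=120/41, sR=24/13; mL=-204/533, mR=-288/533; mL+mR=-12/13 → advance -1; mR−mL=-84/533 → turn -1·90°
n=3: pose=(-7,5,S); sL=12/13, sR=20/27; mL=-98/351, mR=-32/351; mL+mR=-10/27 → advance -1; mR−mL=22/117 → turn +1·90°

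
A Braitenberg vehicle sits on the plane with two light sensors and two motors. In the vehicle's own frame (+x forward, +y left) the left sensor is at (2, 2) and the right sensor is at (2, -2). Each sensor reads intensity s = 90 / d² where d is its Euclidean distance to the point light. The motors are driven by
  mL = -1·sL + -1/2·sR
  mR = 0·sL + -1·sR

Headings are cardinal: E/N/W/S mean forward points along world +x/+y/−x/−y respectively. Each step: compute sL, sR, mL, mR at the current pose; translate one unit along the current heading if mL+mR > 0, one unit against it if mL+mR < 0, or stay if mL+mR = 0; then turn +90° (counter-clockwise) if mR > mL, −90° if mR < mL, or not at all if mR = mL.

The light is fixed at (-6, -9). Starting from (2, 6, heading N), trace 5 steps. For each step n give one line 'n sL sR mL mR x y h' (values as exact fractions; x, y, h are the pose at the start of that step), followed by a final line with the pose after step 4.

0 18/65 90/389 -9927/25285 -90/389 2 6 N
1 1/2 45/146 -191/292 -45/146 2 5 W
2 18/53 90/193 -5859/10229 -90/193 3 5 S
3 9/41 9/29 -891/2378 -9/29 3 6 E
4 18/65 90/389 -9927/25285 -90/389 2 6 N
final 2 5 W

n=0: pose=(2,6,N); sL=18/65, sR=90/389; mL=-9927/25285, mR=-90/389; mL+mR=-15777/25285 → advance -1; mR−mL=4077/25285 → turn +1·90°
n=1: pose=(2,5,W); sL=1/2, sR=45/146; mL=-191/292, mR=-45/146; mL+mR=-281/292 → advance -1; mR−mL=101/292 → turn +1·90°
n=2: pose=(3,5,S); sL=18/53, sR=90/193; mL=-5859/10229, mR=-90/193; mL+mR=-10629/10229 → advance -1; mR−mL=1089/10229 → turn +1·90°
n=3: pose=(3,6,E); sL=9/41, sR=9/29; mL=-891/2378, mR=-9/29; mL+mR=-1629/2378 → advance -1; mR−mL=153/2378 → turn +1·90°
n=4: pose=(2,6,N); sL=18/65, sR=90/389; mL=-9927/25285, mR=-90/389; mL+mR=-15777/25285 → advance -1; mR−mL=4077/25285 → turn +1·90°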